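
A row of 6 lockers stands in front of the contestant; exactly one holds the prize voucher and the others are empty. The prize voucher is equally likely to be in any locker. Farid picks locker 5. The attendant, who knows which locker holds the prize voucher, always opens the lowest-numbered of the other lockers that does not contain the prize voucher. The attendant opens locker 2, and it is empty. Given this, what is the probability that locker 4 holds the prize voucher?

0

Consider each possible location of the prize voucher in turn.
If it is in locker 1 (prior 1/6): locker 2 is the lowest-numbered option available, probability 1; weight (1/6)·1 = 1/6.
If it is in locker 2 (prior 1/6): the attendant opened locker 2, so this case is ruled out; weight (1/6)·0 = 0.
If it is in any of lockers 3, 4, 5, and 6 (prior 1/6 each): the attendant would have opened locker 1 instead, probability 0; weight (1/6)·0 = 0 each.
The weights sum to 1/6.
So P(the prize voucher in locker 4 | the attendant opened locker 2) = 0 / (1/6) = 0.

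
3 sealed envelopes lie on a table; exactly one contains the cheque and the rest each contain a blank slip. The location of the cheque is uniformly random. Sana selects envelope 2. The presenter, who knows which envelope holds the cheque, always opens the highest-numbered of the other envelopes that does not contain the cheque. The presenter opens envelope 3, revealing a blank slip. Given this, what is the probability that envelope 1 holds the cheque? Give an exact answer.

Condition on the true location of the cheque.
If it is in either of envelopes 1 and 2 (prior 1/3 each): envelope 3 is the highest-numbered option available, probability 1; weight (1/3)·1 = 1/3 each.
If it is in envelope 3 (prior 1/3): the presenter opened envelope 3, so this case is ruled out; weight (1/3)·0 = 0.
The weights sum to 2/3.
So P(the cheque in envelope 1 | the presenter opened envelope 3) = (1/3) / (2/3) = 1/2.

1/2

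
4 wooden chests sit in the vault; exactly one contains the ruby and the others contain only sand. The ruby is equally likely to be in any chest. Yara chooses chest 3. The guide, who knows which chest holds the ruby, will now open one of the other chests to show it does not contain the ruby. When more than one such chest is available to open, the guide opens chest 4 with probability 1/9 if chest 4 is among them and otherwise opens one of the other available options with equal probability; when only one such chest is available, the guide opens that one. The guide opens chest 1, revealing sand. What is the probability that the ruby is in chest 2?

Consider each possible location of the ruby in turn.
If it is in chest 1 (prior 1/4): the guide opened chest 1, so this case is ruled out; weight (1/4)·0 = 0.
If it is in chest 2 (prior 1/4): chest 4 is available but not opened, probability 8/9; weight (1/4)·(8/9) = 2/9.
If it is in chest 3 (prior 1/4): chest 4 is available but not opened; chest 1 gets probability (1 − 1/9)/2 = 4/9; weight (1/4)·(4/9) = 1/9.
If it is in chest 4 (prior 1/4): chest 4 holds the prize so is unavailable; the guide chooses uniformly among the 2 others, probability 1/2; weight (1/4)·(1/2) = 1/8.
The weights sum to 11/24.
So P(the ruby in chest 2 | the guide opened chest 1) = (2/9) / (11/24) = 16/33.

16/33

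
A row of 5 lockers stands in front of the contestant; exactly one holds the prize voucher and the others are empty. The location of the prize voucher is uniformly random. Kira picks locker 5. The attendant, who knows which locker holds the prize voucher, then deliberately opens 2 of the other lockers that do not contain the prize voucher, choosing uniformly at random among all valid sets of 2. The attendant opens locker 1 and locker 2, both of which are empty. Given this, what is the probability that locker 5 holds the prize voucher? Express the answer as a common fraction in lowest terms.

Consider each possible location of the prize voucher in turn.
If it is in either of lockers 1 and 2 (prior 1/5 each): that locker was opened and seen not to hold the prize — ruled out; weight (1/5)·0 = 0 each.
If it is in either of lockers 3 and 4 (prior 1/5 each): the attendant has 3 equally likely choices, so probability 1/3; weight (1/5)·(1/3) = 1/15 each.
If it is in locker 5 (prior 1/5): the attendant has 6 equally likely choices, so probability 1/6; weight (1/5)·(1/6) = 1/30.
The weights sum to 1/6.
So P(the prize voucher in locker 5 | the attendant opened locker 1 and locker 2) = (1/30) / (1/6) = 1/5.

1/5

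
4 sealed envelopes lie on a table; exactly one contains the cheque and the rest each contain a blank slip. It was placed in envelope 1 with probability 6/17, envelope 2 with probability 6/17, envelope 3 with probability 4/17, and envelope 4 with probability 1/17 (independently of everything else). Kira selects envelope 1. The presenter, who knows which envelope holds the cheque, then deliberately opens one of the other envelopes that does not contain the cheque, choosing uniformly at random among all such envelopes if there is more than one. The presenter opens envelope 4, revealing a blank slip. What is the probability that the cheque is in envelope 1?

2/7

Condition on the true location of the cheque.
If it is in envelope 1 (prior 6/17): the presenter has 3 equally likely choices, so probability 1/3; weight (6/17)·(1/3) = 2/17.
If it is in envelope 2 (prior 6/17): the presenter has 2 equally likely choices, so probability 1/2; weight (6/17)·(1/2) = 3/17.
If it is in envelope 3 (prior 4/17): the presenter has 2 equally likely choices, so probability 1/2; weight (4/17)·(1/2) = 2/17.
If it is in envelope 4 (prior 1/17): the presenter opened envelope 4, so this case is ruled out; weight (1/17)·0 = 0.
The weights sum to 7/17.
So P(the cheque in envelope 1 | the presenter opened envelope 4) = (2/17) / (7/17) = 2/7.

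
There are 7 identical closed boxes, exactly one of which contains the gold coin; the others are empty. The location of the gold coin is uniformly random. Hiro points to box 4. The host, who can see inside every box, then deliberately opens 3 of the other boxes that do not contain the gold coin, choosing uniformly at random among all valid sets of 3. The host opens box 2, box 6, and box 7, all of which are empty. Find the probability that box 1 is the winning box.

2/7

Consider each possible location of the gold coin in turn.
If it is in any of boxes 1, 3, and 5 (prior 1/7 each): the host has 10 equally likely choices, so probability 1/10; weight (1/7)·(1/10) = 1/70 each.
If it is in any of boxes 2, 6, and 7 (prior 1/7 each): that box was opened and seen not to hold the prize — ruled out; weight (1/7)·0 = 0 each.
If it is in box 4 (prior 1/7): the host has 20 equally likely choices, so probability 1/20; weight (1/7)·(1/20) = 1/140.
The weights sum to 1/20.
So P(the gold coin in box 1 | the host opened box 2, box 6, and box 7) = (1/70) / (1/20) = 2/7.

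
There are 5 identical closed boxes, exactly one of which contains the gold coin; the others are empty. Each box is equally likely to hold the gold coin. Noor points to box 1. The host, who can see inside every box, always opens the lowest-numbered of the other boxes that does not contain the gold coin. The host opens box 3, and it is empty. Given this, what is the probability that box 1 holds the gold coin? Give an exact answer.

Apply Bayes' rule, conditioning on where the gold coin actually is.
If it is in any of boxes 1, 4, and 5 (prior 1/5 each): the host would have opened box 2 instead, probability 0; weight (1/5)·0 = 0 each.
If it is in box 2 (prior 1/5): box 3 is the lowest-numbered option available, probability 1; weight (1/5)·1 = 1/5.
If it is in box 3 (prior 1/5): the host opened box 3, so this case is ruled out; weight (1/5)·0 = 0.
The weights sum to 1/5.
So P(the gold coin in box 1 | the host opened box 3) = 0 / (1/5) = 0.

0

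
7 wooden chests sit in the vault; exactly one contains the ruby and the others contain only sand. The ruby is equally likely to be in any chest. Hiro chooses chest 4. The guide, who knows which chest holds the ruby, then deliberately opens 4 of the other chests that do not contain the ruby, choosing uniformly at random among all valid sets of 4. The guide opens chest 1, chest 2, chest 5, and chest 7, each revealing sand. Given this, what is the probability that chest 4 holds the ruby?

1/7

Consider each possible location of the ruby in turn.
If it is in any of chests 1, 2, 5, and 7 (prior 1/7 each): that chest was opened and seen not to hold the prize — ruled out; weight (1/7)·0 = 0 each.
If it is in either of chests 3 and 6 (prior 1/7 each): the guide has 5 equally likely choices, so probability 1/5; weight (1/7)·(1/5) = 1/35 each.
If it is in chest 4 (prior 1/7): the guide has 15 equally likely choices, so probability 1/15; weight (1/7)·(1/15) = 1/105.
The weights sum to 1/15.
So P(the ruby in chest 4 | the guide opened chest 1, chest 2, chest 5, and chest 7) = (1/105) / (1/15) = 1/7.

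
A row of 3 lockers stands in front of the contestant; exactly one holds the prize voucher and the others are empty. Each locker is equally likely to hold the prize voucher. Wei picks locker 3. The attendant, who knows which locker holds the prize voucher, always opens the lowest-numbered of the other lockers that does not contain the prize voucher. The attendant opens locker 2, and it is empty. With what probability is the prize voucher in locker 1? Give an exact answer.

Apply Bayes' rule, conditioning on where the prize voucher actually is.
If it is in locker 1 (prior 1/3): locker 2 is the lowest-numbered option available, probability 1; weight (1/3)·1 = 1/3.
If it is in locker 2 (prior 1/3): the attendant opened locker 2, so this case is ruled out; weight (1/3)·0 = 0.
If it is in locker 3 (prior 1/3): the attendant would have opened locker 1 instead, probability 0; weight (1/3)·0 = 0.
The weights sum to 1/3.
So P(the prize voucher in locker 1 | the attendant opened locker 2) = (1/3) / (1/3) = 1.

1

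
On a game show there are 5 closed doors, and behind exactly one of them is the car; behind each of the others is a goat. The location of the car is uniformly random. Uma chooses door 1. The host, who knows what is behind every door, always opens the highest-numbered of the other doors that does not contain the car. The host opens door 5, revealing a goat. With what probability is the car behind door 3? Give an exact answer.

1/4

Apply Bayes' rule, conditioning on where the car actually is.
If it is behind any of doors 1, 2, 3, and 4 (prior 1/5 each): door 5 is the highest-numbered option available, probability 1; weight (1/5)·1 = 1/5 each.
If it is behind door 5 (prior 1/5): the host opened door 5, so this case is ruled out; weight (1/5)·0 = 0.
The weights sum to 4/5.
So P(the car behind door 3 | the host opened door 5) = (1/5) / (4/5) = 1/4.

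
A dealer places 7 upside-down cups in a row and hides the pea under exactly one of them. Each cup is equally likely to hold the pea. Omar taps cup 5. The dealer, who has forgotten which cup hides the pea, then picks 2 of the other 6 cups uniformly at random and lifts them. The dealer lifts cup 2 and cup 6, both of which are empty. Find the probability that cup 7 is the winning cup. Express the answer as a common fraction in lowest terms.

Because the dealer chose which cups to lift without knowing where the pea is, the choice is independent of the prize location. Learning that none of the 2 opened cups holds the pea simply rules out those 2 locations and leaves the remaining 5 cups still equally likely by symmetry.
So P(the pea under cup 7) = 1/5.

1/5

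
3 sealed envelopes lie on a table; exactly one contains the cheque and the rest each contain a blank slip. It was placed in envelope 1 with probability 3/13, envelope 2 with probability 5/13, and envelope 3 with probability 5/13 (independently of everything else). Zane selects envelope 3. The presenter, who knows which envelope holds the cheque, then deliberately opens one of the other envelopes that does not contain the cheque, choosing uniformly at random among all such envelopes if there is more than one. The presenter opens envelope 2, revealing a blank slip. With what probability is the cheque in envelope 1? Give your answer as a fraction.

Apply Bayes' rule, conditioning on where the cheque actually is.
If it is in envelope 1 (prior 3/13): the presenter has no choice, probability 1; weight (3/13)·1 = 3/13.
If it is in envelope 2 (prior 5/13): the presenter opened envelope 2, so this case is ruled out; weight (5/13)·0 = 0.
If it is in envelope 3 (prior 5/13): the presenter has 2 equally likely choices, so probability 1/2; weight (5/13)·(1/2) = 5/26.
The weights sum to 11/26.
So P(the cheque in envelope 1 | the presenter opened envelope 2) = (3/13) / (11/26) = 6/11.

6/11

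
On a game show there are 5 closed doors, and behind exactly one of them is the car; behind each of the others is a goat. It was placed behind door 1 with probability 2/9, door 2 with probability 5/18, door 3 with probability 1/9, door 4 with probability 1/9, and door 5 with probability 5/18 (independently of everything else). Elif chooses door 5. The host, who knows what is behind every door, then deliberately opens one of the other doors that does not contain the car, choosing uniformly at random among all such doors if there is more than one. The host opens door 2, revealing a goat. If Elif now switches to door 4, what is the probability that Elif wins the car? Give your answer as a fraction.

Condition on the true location of the car.
If it is behind door 1 (prior 2/9): the host has 3 equally likely choices, so probability 1/3; weight (2/9)·(1/3) = 2/27.
If it is behind door 2 (prior 5/18): the host opened door 2, so this case is ruled out; weight (5/18)·0 = 0.
If it is behind either of doors 3 and 4 (prior 1/9 each): the host has 3 equally likely choices, so probability 1/3; weight (1/9)·(1/3) = 1/27 each.
If it is behind door 5 (prior 5/18): the host has 4 equally likely choices, so probability 1/4; weight (5/18)·(1/4) = 5/72.
The weights sum to 47/216.
So P(the car behind door 4 | the host opened door 2) = (1/27) / (47/216) = 8/47.

8/47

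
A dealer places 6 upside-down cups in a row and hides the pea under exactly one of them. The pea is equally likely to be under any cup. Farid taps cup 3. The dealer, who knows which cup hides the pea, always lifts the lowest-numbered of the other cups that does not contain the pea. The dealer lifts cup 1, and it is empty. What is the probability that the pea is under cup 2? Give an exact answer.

Consider each possible location of the pea in turn.
If it is under cup 1 (prior 1/6): the dealer opened cup 1, so this case is ruled out; weight (1/6)·0 = 0.
If it is under any of cups 2, 3, 4, 5, and 6 (prior 1/6 each): cup 1 is the lowest-numbered option available, probability 1; weight (1/6)·1 = 1/6 each.
The weights sum to 5/6.
So P(the pea under cup 2 | the dealer opened cup 1) = (1/6) / (5/6) = 1/5.

1/5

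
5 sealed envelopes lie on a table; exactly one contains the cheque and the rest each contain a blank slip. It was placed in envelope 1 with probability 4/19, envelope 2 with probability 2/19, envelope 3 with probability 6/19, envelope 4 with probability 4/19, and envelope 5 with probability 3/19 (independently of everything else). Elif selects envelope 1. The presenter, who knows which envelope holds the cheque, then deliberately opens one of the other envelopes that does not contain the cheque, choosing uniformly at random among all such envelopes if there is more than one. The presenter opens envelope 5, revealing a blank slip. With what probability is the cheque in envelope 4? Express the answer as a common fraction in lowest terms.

4/15

Apply Bayes' rule, conditioning on where the cheque actually is.
If it is in envelope 1 (prior 4/19): the presenter has 4 equally likely choices, so probability 1/4; weight (4/19)·(1/4) = 1/19.
If it is in envelope 2 (prior 2/19): the presenter has 3 equally likely choices, so probability 1/3; weight (2/19)·(1/3) = 2/57.
If it is in envelope 3 (prior 6/19): the presenter has 3 equally likely choices, so probability 1/3; weight (6/19)·(1/3) = 2/19.
If it is in envelope 4 (prior 4/19): the presenter has 3 equally likely choices, so probability 1/3; weight (4/19)·(1/3) = 4/57.
If it is in envelope 5 (prior 3/19): the presenter opened envelope 5, so this case is ruled out; weight (3/19)·0 = 0.
The weights sum to 5/19.
So P(the cheque in envelope 4 | the presenter opened envelope 5) = (4/57) / (5/19) = 4/15.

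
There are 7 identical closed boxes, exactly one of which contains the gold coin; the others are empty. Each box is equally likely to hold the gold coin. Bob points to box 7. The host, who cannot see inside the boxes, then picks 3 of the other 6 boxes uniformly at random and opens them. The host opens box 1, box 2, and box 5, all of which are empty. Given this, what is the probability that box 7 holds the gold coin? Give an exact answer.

1/4

Apply Bayes' rule, conditioning on where the gold coin actually is.
If it is in any of boxes 1, 2, and 5 (prior 1/7 each): that box was opened and seen not to hold the prize — ruled out; weight (1/7)·0 = 0 each.
If it is in any of boxes 3, 4, 6, and 7 (prior 1/7 each): the host picks exactly this set with probability 1/20 regardless, and none is the prize; weight (1/7)·(1/20) = 1/140 each.
The weights sum to 1/35.
So P(the gold coin in box 7 | the host opened box 1, box 2, and box 5) = (1/140) / (1/35) = 1/4.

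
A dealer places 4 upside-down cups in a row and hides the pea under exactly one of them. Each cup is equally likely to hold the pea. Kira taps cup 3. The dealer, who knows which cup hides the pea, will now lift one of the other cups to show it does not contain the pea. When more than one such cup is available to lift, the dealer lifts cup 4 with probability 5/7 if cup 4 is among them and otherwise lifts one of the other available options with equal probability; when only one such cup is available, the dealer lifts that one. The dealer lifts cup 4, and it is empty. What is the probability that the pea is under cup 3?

Consider each possible location of the pea in turn.
If it is under any of cups 1, 2, and 3 (prior 1/4 each): cup 4 is available, opened with probability 5/7; weight (1/4)·(5/7) = 5/28 each.
If it is under cup 4 (prior 1/4): the dealer opened cup 4, so this case is ruled out; weight (1/4)·0 = 0.
The weights sum to 15/28.
So P(the pea under cup 3 | the dealer opened cup 4) = (5/28) / (15/28) = 1/3.

1/3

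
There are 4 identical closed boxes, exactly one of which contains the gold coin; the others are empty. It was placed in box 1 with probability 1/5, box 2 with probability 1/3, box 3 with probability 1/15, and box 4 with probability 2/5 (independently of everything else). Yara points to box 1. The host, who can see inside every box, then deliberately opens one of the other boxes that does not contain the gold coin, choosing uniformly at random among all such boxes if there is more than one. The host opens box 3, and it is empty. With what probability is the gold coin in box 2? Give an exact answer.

5/13

Apply Bayes' rule, conditioning on where the gold coin actually is.
If it is in box 1 (prior 1/5): the host has 3 equally likely choices, so probability 1/3; weight (1/5)·(1/3) = 1/15.
If it is in box 2 (prior 1/3): the host has 2 equally likely choices, so probability 1/2; weight (1/3)·(1/2) = 1/6.
If it is in box 3 (prior 1/15): the host opened box 3, so this case is ruled out; weight (1/15)·0 = 0.
If it is in box 4 (prior 2/5): the host has 2 equally likely choices, so probability 1/2; weight (2/5)·(1/2) = 1/5.
The weights sum to 13/30.
So P(the gold coin in box 2 | the host opened box 3) = (1/6) / (13/30) = 5/13.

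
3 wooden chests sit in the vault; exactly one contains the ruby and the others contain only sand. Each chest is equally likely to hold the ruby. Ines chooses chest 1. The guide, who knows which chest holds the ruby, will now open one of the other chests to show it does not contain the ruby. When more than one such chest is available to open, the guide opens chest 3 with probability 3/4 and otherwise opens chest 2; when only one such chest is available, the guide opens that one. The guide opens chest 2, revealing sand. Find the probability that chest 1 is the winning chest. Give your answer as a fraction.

Apply Bayes' rule, conditioning on where the ruby actually is.
If it is in chest 1 (prior 1/3): chest 3 is available but not opened, probability 1/4; weight (1/3)·(1/4) = 1/12.
If it is in chest 2 (prior 1/3): the guide opened chest 2, so this case is ruled out; weight (1/3)·0 = 0.
If it is in chest 3 (prior 1/3): only chest 2 is available, probability 1; weight (1/3)·1 = 1/3.
The weights sum to 5/12.
So P(the ruby in chest 1 | the guide opened chest 2) = (1/12) / (5/12) = 1/5.

1/5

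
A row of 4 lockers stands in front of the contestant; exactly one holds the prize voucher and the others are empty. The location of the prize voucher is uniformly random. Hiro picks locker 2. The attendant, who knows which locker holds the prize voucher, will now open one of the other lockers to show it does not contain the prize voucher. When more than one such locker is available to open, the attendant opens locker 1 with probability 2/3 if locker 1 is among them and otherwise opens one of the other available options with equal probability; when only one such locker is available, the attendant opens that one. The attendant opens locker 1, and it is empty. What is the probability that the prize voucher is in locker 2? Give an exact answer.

Condition on the true location of the prize voucher.
If it is in locker 1 (prior 1/4): the attendant opened locker 1, so this case is ruled out; weight (1/4)·0 = 0.
If it is in any of lockers 2, 3, and 4 (prior 1/4 each): locker 1 is available, opened with probability 2/3; weight (1/4)·(2/3) = 1/6 each.
The weights sum to 1/2.
So P(the prize voucher in locker 2 | the attendant opened locker 1) = (1/6) / (1/2) = 1/3.

1/3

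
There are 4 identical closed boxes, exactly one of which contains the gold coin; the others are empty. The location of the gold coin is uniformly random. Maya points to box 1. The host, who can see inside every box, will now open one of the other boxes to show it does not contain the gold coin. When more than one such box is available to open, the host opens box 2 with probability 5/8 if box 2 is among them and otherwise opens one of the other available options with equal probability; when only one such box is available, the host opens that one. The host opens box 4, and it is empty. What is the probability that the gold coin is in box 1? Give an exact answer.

Apply Bayes' rule, conditioning on where the gold coin actually is.
If it is in box 1 (prior 1/4): box 2 is available but not opened; box 4 gets probability (1 − 5/8)/2 = 3/16; weight (1/4)·(3/16) = 3/64.
If it is in box 2 (prior 1/4): box 2 holds the prize so is unavailable; the host chooses uniformly among the 2 others, probability 1/2; weight (1/4)·(1/2) = 1/8.
If it is in box 3 (prior 1/4): box 2 is available but not opened, probability 3/8; weight (1/4)·(3/8) = 3/32.
If it is in box 4 (prior 1/4): the host opened box 4, so this case is ruled out; weight (1/4)·0 = 0.
The weights sum to 17/64.
So P(the gold coin in box 1 | the host opened box 4) = (3/64) / (17/64) = 3/17.

3/17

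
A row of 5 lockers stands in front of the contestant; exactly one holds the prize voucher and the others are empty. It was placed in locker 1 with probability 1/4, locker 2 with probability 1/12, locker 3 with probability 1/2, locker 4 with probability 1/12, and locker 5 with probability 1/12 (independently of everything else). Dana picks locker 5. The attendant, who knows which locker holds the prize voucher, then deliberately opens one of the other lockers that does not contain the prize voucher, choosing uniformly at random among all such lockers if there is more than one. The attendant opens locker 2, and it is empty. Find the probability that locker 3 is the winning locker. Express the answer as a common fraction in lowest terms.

24/43

Apply Bayes' rule, conditioning on where the prize voucher actually is.
If it is in locker 1 (prior 1/4): the attendant has 3 equally likely choices, so probability 1/3; weight (1/4)·(1/3) = 1/12.
If it is in locker 2 (prior 1/12): the attendant opened locker 2, so this case is ruled out; weight (1/12)·0 = 0.
If it is in locker 3 (prior 1/2): the attendant has 3 equally likely choices, so probability 1/3; weight (1/2)·(1/3) = 1/6.
If it is in locker 4 (prior 1/12): the attendant has 3 equally likely choices, so probability 1/3; weight (1/12)·(1/3) = 1/36.
If it is in locker 5 (prior 1/12): the attendant has 4 equally likely choices, so probability 1/4; weight (1/12)·(1/4) = 1/48.
The weights sum to 43/144.
So P(the prize voucher in locker 3 | the attendant opened locker 2) = (1/6) / (43/144) = 24/43.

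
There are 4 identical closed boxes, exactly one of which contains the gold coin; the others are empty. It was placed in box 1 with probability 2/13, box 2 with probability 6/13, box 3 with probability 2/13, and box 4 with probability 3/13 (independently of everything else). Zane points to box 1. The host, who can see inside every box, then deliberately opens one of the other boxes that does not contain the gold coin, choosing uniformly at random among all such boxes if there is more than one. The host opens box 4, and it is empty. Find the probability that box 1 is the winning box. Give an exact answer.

Condition on the true location of the gold coin.
If it is in box 1 (prior 2/13): the host has 3 equally likely choices, so probability 1/3; weight (2/13)·(1/3) = 2/39.
If it is in box 2 (prior 6/13): the host has 2 equally likely choices, so probability 1/2; weight (6/13)·(1/2) = 3/13.
If it is in box 3 (prior 2/13): the host has 2 equally likely choices, so probability 1/2; weight (2/13)·(1/2) = 1/13.
If it is in box 4 (prior 3/13): the host opened box 4, so this case is ruled out; weight (3/13)·0 = 0.
The weights sum to 14/39.
So P(the gold coin in box 1 | the host opened box 4) = (2/39) / (14/39) = 1/7.

1/7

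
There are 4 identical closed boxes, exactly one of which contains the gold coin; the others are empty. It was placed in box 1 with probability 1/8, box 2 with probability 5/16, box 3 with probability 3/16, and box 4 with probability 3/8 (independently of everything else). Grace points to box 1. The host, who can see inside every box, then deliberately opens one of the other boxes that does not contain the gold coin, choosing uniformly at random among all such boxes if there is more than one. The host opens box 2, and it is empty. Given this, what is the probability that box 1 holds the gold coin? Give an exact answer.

Apply Bayes' rule, conditioning on where the gold coin actually is.
If it is in box 1 (prior 1/8): the host has 3 equally likely choices, so probability 1/3; weight (1/8)·(1/3) = 1/24.
If it is in box 2 (prior 5/16): the host opened box 2, so this case is ruled out; weight (5/16)·0 = 0.
If it is in box 3 (prior 3/16): the host has 2 equally likely choices, so probability 1/2; weight (3/16)·(1/2) = 3/32.
If it is in box 4 (prior 3/8): the host has 2 equally likely choices, so probability 1/2; weight (3/8)·(1/2) = 3/16.
The weights sum to 31/96.
So P(the gold coin in box 1 | the host opened box 2) = (1/24) / (31/96) = 4/31.

4/31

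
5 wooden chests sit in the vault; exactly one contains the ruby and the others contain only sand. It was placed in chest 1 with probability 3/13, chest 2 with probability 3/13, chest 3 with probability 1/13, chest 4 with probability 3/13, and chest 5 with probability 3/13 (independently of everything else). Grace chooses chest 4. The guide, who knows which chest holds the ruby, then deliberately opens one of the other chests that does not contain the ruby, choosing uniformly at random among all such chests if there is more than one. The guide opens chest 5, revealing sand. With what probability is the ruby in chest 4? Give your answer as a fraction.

9/37

Apply Bayes' rule, conditioning on where the ruby actually is.
If it is in either of chests 1 and 2 (prior 3/13 each): the guide has 3 equally likely choices, so probability 1/3; weight (3/13)·(1/3) = 1/13 each.
If it is in chest 3 (prior 1/13): the guide has 3 equally likely choices, so probability 1/3; weight (1/13)·(1/3) = 1/39.
If it is in chest 4 (prior 3/13): the guide has 4 equally likely choices, so probability 1/4; weight (3/13)·(1/4) = 3/52.
If it is in chest 5 (prior 3/13): the guide opened chest 5, so this case is ruled out; weight (3/13)·0 = 0.
The weights sum to 37/156.
So P(the ruby in chest 4 | the guide opened chest 5) = (3/52) / (37/156) = 9/37.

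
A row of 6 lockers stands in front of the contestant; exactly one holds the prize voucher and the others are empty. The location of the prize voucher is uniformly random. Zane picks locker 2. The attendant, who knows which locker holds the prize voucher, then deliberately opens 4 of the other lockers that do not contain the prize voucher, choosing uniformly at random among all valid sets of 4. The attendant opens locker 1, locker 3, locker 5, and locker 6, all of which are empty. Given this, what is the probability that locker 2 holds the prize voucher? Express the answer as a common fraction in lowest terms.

Condition on the true location of the prize voucher.
If it is in any of lockers 1, 3, 5, and 6 (prior 1/6 each): that locker was opened and seen not to hold the prize — ruled out; weight (1/6)·0 = 0 each.
If it is in locker 2 (prior 1/6): the attendant has 5 equally likely choices, so probability 1/5; weight (1/6)·(1/5) = 1/30.
If it is in locker 4 (prior 1/6): the attendant has no choice, probability 1; weight (1/6)·1 = 1/6.
The weights sum to 1/5.
So P(the prize voucher in locker 2 | the attendant opened locker 1, locker 3, locker 5, and locker 6) = (1/30) / (1/5) = 1/6.

1/6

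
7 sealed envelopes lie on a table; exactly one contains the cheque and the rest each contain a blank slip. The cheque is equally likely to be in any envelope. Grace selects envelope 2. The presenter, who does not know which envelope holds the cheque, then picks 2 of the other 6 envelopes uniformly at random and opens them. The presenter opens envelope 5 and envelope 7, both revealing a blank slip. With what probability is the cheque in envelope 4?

Condition on the true location of the cheque.
If it is in any of envelopes 1, 2, 3, 4, and 6 (prior 1/7 each): the presenter picks exactly this set with probability 1/15 regardless, and none is the prize; weight (1/7)·(1/15) = 1/105 each.
If it is in either of envelopes 5 and 7 (prior 1/7 each): that envelope was opened and seen not to hold the prize — ruled out; weight (1/7)·0 = 0 each.
The weights sum to 1/21.
So P(the cheque in envelope 4 | the presenter opened envelope 5 and envelope 7) = (1/105) / (1/21) = 1/5.

1/5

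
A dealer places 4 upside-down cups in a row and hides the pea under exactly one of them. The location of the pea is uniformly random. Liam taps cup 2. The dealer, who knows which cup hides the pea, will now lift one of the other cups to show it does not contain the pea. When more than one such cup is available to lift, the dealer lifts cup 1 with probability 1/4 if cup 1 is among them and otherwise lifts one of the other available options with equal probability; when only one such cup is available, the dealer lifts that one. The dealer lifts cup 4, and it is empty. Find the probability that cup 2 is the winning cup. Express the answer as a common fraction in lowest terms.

3/13

Consider each possible location of the pea in turn.
If it is under cup 1 (prior 1/4): cup 1 holds the prize so is unavailable; the dealer chooses uniformly among the 2 others, probability 1/2; weight (1/4)·(1/2) = 1/8.
If it is under cup 2 (prior 1/4): cup 1 is available but not opened; cup 4 gets probability (1 − 1/4)/2 = 3/8; weight (1/4)·(3/8) = 3/32.
If it is under cup 3 (prior 1/4): cup 1 is available but not opened, probability 3/4; weight (1/4)·(3/4) = 3/16.
If it is under cup 4 (prior 1/4): the dealer opened cup 4, so this case is ruled out; weight (1/4)·0 = 0.
The weights sum to 13/32.
So P(the pea under cup 2 | the dealer opened cup 4) = (3/32) / (13/32) = 3/13.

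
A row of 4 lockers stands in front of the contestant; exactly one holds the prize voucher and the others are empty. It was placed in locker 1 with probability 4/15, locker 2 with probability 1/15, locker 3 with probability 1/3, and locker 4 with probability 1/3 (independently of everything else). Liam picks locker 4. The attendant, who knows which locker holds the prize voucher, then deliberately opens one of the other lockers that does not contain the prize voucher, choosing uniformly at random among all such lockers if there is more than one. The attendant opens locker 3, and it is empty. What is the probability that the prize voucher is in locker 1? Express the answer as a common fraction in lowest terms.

Condition on the true location of the prize voucher.
If it is in locker 1 (prior 4/15): the attendant has 2 equally likely choices, so probability 1/2; weight (4/15)·(1/2) = 2/15.
If it is in locker 2 (prior 1/15): the attendant has 2 equally likely choices, so probability 1/2; weight (1/15)·(1/2) = 1/30.
If it is in locker 3 (prior 1/3): the attendant opened locker 3, so this case is ruled out; weight (1/3)·0 = 0.
If it is in locker 4 (prior 1/3): the attendant has 3 equally likely choices, so probability 1/3; weight (1/3)·(1/3) = 1/9.
The weights sum to 5/18.
So P(the prize voucher in locker 1 | the attendant opened locker 3) = (2/15) / (5/18) = 12/25.

12/25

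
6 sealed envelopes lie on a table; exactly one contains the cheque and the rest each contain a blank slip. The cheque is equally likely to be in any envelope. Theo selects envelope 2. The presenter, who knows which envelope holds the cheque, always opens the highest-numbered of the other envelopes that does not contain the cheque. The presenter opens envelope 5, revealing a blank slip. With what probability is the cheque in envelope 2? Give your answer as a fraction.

0

Condition on the true location of the cheque.
If it is in any of envelopes 1, 2, 3, and 4 (prior 1/6 each): the presenter would have opened envelope 6 instead, probability 0; weight (1/6)·0 = 0 each.
If it is in envelope 5 (prior 1/6): the presenter opened envelope 5, so this case is ruled out; weight (1/6)·0 = 0.
If it is in envelope 6 (prior 1/6): envelope 5 is the highest-numbered option available, probability 1; weight (1/6)·1 = 1/6.
The weights sum to 1/6.
So P(the cheque in envelope 2 | the presenter opened envelope 5) = 0 / (1/6) = 0.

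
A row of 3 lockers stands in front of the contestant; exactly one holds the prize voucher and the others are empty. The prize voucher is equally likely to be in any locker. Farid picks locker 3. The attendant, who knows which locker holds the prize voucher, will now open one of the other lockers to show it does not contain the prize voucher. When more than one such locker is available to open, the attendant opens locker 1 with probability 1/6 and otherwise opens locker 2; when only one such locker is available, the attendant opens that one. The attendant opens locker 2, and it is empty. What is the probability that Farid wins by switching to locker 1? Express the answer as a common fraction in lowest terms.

6/11

Apply Bayes' rule, conditioning on where the prize voucher actually is.
If it is in locker 1 (prior 1/3): only locker 2 is available, probability 1; weight (1/3)·1 = 1/3.
If it is in locker 2 (prior 1/3): the attendant opened locker 2, so this case is ruled out; weight (1/3)·0 = 0.
If it is in locker 3 (prior 1/3): locker 1 is available but not opened, probability 5/6; weight (1/3)·(5/6) = 5/18.
The weights sum to 11/18.
So P(the prize voucher in locker 1 | the attendant opened locker 2) = (1/3) / (11/18) = 6/11.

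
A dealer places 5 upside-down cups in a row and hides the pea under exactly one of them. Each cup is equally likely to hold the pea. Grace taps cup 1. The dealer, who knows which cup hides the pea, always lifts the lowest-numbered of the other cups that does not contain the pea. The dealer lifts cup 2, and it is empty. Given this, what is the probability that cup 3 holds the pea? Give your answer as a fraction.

Apply Bayes' rule, conditioning on where the pea actually is.
If it is under any of cups 1, 3, 4, and 5 (prior 1/5 each): cup 2 is the lowest-numbered option available, probability 1; weight (1/5)·1 = 1/5 each.
If it is under cup 2 (prior 1/5): the dealer opened cup 2, so this case is ruled out; weight (1/5)·0 = 0.
The weights sum to 4/5.
So P(the pea under cup 3 | the dealer opened cup 2) = (1/5) / (4/5) = 1/4.

1/4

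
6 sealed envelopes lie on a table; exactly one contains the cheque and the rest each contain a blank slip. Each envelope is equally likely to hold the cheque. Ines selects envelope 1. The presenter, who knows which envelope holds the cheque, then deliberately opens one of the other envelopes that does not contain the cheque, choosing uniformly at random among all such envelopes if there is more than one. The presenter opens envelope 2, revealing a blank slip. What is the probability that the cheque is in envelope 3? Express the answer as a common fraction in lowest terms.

5/24

Condition on the true location of the cheque.
If it is in envelope 1 (prior 1/6): the presenter has 5 equally likely choices, so probability 1/5; weight (1/6)·(1/5) = 1/30.
If it is in envelope 2 (prior 1/6): the presenter opened envelope 2, so this case is ruled out; weight (1/6)·0 = 0.
If it is in any of envelopes 3, 4, 5, and 6 (prior 1/6 each): the presenter has 4 equally likely choices, so probability 1/4; weight (1/6)·(1/4) = 1/24 each.
The weights sum to 1/5.
So P(the cheque in envelope 3 | the presenter opened envelope 2) = (1/24) / (1/5) = 5/24.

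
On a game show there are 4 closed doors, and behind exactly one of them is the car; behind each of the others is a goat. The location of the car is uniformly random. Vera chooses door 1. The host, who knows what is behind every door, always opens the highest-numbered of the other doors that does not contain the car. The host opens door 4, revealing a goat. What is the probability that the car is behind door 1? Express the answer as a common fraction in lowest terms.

1/3

Apply Bayes' rule, conditioning on where the car actually is.
If it is behind any of doors 1, 2, and 3 (prior 1/4 each): door 4 is the highest-numbered option available, probability 1; weight (1/4)·1 = 1/4 each.
If it is behind door 4 (prior 1/4): the host opened door 4, so this case is ruled out; weight (1/4)·0 = 0.
The weights sum to 3/4.
So P(the car behind door 1 | the host opened door 4) = (1/4) / (3/4) = 1/3.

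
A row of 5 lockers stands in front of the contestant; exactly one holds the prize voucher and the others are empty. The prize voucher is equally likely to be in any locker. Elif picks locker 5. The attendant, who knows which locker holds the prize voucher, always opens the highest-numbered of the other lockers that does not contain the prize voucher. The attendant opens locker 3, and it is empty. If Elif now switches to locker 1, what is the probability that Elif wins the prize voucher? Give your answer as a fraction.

0

Apply Bayes' rule, conditioning on where the prize voucher actually is.
If it is in any of lockers 1, 2, and 5 (prior 1/5 each): the attendant would have opened locker 4 instead, probability 0; weight (1/5)·0 = 0 each.
If it is in locker 3 (prior 1/5): the attendant opened locker 3, so this case is ruled out; weight (1/5)·0 = 0.
If it is in locker 4 (prior 1/5): locker 3 is the highest-numbered option available, probability 1; weight (1/5)·1 = 1/5.
The weights sum to 1/5.
So P(the prize voucher in locker 1 | the attendant opened locker 3) = 0 / (1/5) = 0.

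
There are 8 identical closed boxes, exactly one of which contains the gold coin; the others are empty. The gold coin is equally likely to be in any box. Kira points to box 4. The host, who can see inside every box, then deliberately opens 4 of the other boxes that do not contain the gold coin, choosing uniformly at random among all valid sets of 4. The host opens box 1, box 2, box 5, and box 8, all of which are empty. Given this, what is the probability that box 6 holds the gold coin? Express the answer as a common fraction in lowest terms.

7/24

Apply Bayes' rule, conditioning on where the gold coin actually is.
If it is in any of boxes 1, 2, 5, and 8 (prior 1/8 each): that box was opened and seen not to hold the prize — ruled out; weight (1/8)·0 = 0 each.
If it is in any of boxes 3, 6, and 7 (prior 1/8 each): the host has 15 equally likely choices, so probability 1/15; weight (1/8)·(1/15) = 1/120 each.
If it is in box 4 (prior 1/8): the host has 35 equally likely choices, so probability 1/35; weight (1/8)·(1/35) = 1/280.
The weights sum to 1/35.
So P(the gold coin in box 6 | the host opened box 1, box 2, box 5, and box 8) = (1/120) / (1/35) = 7/24.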